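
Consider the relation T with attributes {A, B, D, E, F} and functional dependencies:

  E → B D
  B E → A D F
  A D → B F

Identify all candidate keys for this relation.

{E}⁺: E→BD adds B, D; BE→ADF adds A, F → {A, B, D, E, F}.
No other minimal superkey exists.

(E)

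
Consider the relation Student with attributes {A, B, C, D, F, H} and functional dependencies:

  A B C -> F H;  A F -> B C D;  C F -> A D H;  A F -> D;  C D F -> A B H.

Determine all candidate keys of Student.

{A, F}⁺: AF→BCD adds B, C, D; CF→ADH adds H → {A, B, C, D, F, H}. Minimal: {F}⁺ = {F}; {A}⁺ = {A} — none reach the full schema.
{C, F}⁺: CF→ADH adds A, D, H; CDF→ABH adds B → {A, B, C, D, F, H}. Minimal: {F}⁺ = {F}; {C}⁺ = {C} — none reach the full schema.
{A, B, C}⁺: ABC→FH adds F, H; AF→BCD adds D → {A, B, C, D, F, H}. Minimal: {B, C}⁺ = {B, C}; {A, C}⁺ = {A, C}; {A, B}⁺ = {A, B} — none reach the full schema.

AF, CF, ABC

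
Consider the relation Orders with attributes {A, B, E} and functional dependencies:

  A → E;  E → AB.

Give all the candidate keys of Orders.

A; E

{A}⁺: A→E adds E; E→AB adds B → {A, B, E}.
{E}⁺: E→AB adds A, B → {A, B, E}.
Any other superkey contains one of these as a subset, so there are no further candidate keys.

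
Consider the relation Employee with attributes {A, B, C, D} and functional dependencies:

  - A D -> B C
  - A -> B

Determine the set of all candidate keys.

Attributes A, D never appear on any right-hand side, so every candidate key must contain {A, D}.
{A, D}⁺ = {A, B, C, D}, which is all of the schema, so {A, D} is the only candidate key.

{A, D}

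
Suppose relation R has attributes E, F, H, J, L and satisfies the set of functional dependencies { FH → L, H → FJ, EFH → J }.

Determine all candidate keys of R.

{E, H}⁺: H→FJ adds F, J; FH→L adds L → {E, F, H, J, L}. Minimal: {H}⁺ = {F, H, J, L}; {E}⁺ = {E} — none reach the full schema.
No other minimal superkey exists.

{E, H}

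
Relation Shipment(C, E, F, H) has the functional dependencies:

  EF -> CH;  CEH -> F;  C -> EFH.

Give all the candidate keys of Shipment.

C; EF

{C}⁺: C→EFH adds E, F, H → {C, E, F, H}.
{E, F}⁺: EF→CH adds C, H → {C, E, F, H}. Minimal: {F}⁺ = {F}; {E}⁺ = {E} — none reach the full schema.
Any other superkey contains one of these as a subset, so there are no further candidate keys.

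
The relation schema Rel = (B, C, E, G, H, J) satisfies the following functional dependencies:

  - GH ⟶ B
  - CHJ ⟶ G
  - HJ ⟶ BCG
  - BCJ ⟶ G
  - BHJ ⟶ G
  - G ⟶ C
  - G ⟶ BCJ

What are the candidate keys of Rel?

EGH; EHJ

Attributes E, H never appear on any right-hand side, so every candidate key must contain {E, H}.
{E, H}⁺ = {E, H}, which is not all of the schema, so we must add further attributes.
{E, G, H}⁺: GH→B adds B; G→C adds C; G→BCJ adds J → {B, C, E, G, H, J}. Minimal: {G, H}⁺ = {B, C, G, H, J}; {E, H}⁺ = {E, H}; {E, G}⁺ = {B, C, E, G, J} — none reach the full schema.
{E, H, J}⁺: HJ→BCG adds B, C, G → {B, C, E, G, H, J}. Minimal: {H, J}⁺ = {B, C, G, H, J}; {E, J}⁺ = {E, J}; {E, H}⁺ = {E, H} — none reach the full schema.
Any other superkey contains one of these as a subset, so there are no further candidate keys.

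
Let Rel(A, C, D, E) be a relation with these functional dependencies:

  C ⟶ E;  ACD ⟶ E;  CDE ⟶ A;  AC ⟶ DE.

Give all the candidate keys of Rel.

{A, C}, {C, D}

Attribute C never appears on the right-hand side of any dependency, so C must belong to every candidate key.
{C}⁺ = {C, E}, which is not all of the schema, so we must add further attributes.
{A, C}⁺: C→E adds E; AC→DE adds D → {A, C, D, E}. Minimal: {C}⁺ = {C, E}; {A}⁺ = {A} — none reach the full schema.
{C, D}⁺: C→E adds E; CDE→A adds A → {A, C, D, E}. Minimal: {D}⁺ = {D}; {C}⁺ = {C, E} — none reach the full schema.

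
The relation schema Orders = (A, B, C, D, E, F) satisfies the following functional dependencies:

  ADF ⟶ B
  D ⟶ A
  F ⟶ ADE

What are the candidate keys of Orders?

Attributes C, F never appear on any right-hand side, so every candidate key must contain {C, F}.
{C, F}⁺ = {A, B, C, D, E, F}, which is all of the schema, so {C, F} is the only candidate key.

CF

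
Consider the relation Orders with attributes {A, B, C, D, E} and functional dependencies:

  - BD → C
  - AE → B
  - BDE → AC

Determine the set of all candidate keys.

(A, D, E); (B, D, E)

Attributes D, E never appear on any right-hand side, so every candidate key must contain {D, E}.
{D, E}⁺ = {D, E}, which is not all of the schema, so we must add further attributes.
{A, D, E}⁺: AE→B adds B; BDE→AC adds C → {A, B, C, D, E}. Minimal: {D, E}⁺ = {D, E}; {A, E}⁺ = {A, B, E}; {A, D}⁺ = {A, D} — none reach the full schema.
{B, D, E}⁺: BD→C adds C; BDE→AC adds A → {A, B, C, D, E}. Minimal: {D, E}⁺ = {D, E}; {B, E}⁺ = {B, E}; {B, D}⁺ = {B, C, D} — none reach the full schema.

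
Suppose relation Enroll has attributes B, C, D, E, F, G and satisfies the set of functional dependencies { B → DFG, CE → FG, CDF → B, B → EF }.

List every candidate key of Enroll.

BC, CDE, CDF

Attribute C never appears on the right-hand side of any dependency, so C must belong to every candidate key.
{C}⁺ = {C}, which is not all of the schema, so we must add further attributes.
{B, C}⁺: B→DFG adds D, F, G; B→EF adds E → {B, C, D, E, F, G}.
{C, D, E}⁺: CE→FG adds F, G; CDF→B adds B → {B, C, D, E, F, G}.
{C, D, F}⁺: CDF→B adds B; B→EF adds E; B→DFG adds G → {B, C, D, E, F, G}.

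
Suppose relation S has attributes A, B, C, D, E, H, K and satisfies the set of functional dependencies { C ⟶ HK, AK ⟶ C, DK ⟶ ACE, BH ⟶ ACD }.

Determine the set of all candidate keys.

{B, C}; {B, H}; {A, B, K}; {B, D, K}

Attribute B never appears on the right-hand side of any dependency, so B must belong to every candidate key.
{B}⁺ = {B}, which is not all of the schema, so we must add further attributes.
{B, C}⁺: C→HK adds H, K; BH→ACD adds A, D; DK→ACE adds E → {A, B, C, D, E, H, K}. Minimal: {C}⁺ = {C, H, K}; {B}⁺ = {B} — none reach the full schema.
{B, H}⁺: BH→ACD adds A, C, D; C→HK adds K; DK→ACE adds E → {A, B, C, D, E, H, K}. Minimal: {H}⁺ = {H}; {B}⁺ = {B} — none reach the full schema.
{A, B, K}⁺: AK→C adds C; C→HK adds H; BH→ACD adds D; DK→ACE adds E → {A, B, C, D, E, H, K}. Minimal: {B, K}⁺ = {B, K}; {A, K}⁺ = {A, C, H, K}; {A, B}⁺ = {A, B} — none reach the full schema.
{B, D, K}⁺: DK→ACE adds A, C, E; C→HK adds H → {A, B, C, D, E, H, K}. Minimal: {D, K}⁺ = {A, C, D, E, H, K}; {B, K}⁺ = {B, K}; {B, D}⁺ = {B, D} — none reach the full schema.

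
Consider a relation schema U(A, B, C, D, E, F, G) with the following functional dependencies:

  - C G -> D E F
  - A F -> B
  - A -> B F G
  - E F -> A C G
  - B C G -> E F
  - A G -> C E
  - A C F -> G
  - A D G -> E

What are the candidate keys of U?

{A}⁺: A→BFG adds B, F, G; AG→CE adds C, E; CG→DEF adds D → {A, B, C, D, E, F, G}.
{C, G}⁺: CG→DEF adds D, E, F; EF→ACG adds A; AF→B adds B → {A, B, C, D, E, F, G}.
{E, F}⁺: EF→ACG adds A, C, G; CG→DEF adds D; AF→B adds B → {A, B, C, D, E, F, G}.

{A}, {C, G}, {E, F}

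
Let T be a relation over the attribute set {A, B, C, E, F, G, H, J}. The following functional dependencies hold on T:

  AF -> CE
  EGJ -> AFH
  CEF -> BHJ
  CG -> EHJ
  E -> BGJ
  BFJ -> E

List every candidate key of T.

(E), (A, F), (C, G), (B, F, J)

{E}⁺: E→BGJ adds B, G, J; EGJ→AFH adds A, F, H; AF→CE adds C → {A, B, C, E, F, G, H, J}.
{A, F}⁺: AF→CE adds C, E; CEF→BHJ adds B, H, J; E→BGJ adds G → {A, B, C, E, F, G, H, J}.
{C, G}⁺: CG→EHJ adds E, H, J; E→BGJ adds B; EGJ→AFH adds A, F → {A, B, C, E, F, G, H, J}.
{B, F, J}⁺: BFJ→E adds E; E→BGJ adds G; EGJ→AFH adds A, H; AF→CE adds C → {A, B, C, E, F, G, H, J}.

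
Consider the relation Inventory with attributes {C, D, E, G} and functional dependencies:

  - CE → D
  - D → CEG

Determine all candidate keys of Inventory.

{D}⁺: D→CEG adds C, E, G → {C, D, E, G}.
{C, E}⁺: CE→D adds D; D→CEG adds G → {C, D, E, G}. Minimal: {E}⁺ = {E}; {C}⁺ = {C} — none reach the full schema.
Any other superkey contains one of these as a subset, so there are no further candidate keys.

D, CE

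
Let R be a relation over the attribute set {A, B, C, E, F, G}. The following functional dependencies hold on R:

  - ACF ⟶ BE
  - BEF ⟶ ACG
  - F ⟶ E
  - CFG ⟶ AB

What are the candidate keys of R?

Attribute F never appears on the right-hand side of any dependency, so F must belong to every candidate key.
{F}⁺ = {E, F}, which is not all of the schema, so we must add further attributes.
{B, F}⁺: F→E adds E; BEF→ACG adds A, C, G → {A, B, C, E, F, G}. Minimal: {F}⁺ = {E, F}; {B}⁺ = {B} — none reach the full schema.
{A, C, F}⁺: ACF→BE adds B, E; BEF→ACG adds G → {A, B, C, E, F, G}. Minimal: {C, F}⁺ = {C, E, F}; {A, F}⁺ = {A, E, F}; {A, C}⁺ = {A, C} — none reach the full schema.
{C, F, G}⁺: F→E adds E; CFG→AB adds A, B → {A, B, C, E, F, G}. Minimal: {F, G}⁺ = {E, F, G}; {C, G}⁺ = {C, G}; {C, F}⁺ = {C, E, F} — none reach the full schema.
Any other superkey contains one of these as a subset, so there are no further candidate keys.

{B, F}; {A, C, F}; {C, F, G}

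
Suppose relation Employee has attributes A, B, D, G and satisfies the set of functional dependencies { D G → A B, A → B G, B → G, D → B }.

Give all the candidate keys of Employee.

Attribute D never appears on the right-hand side of any dependency, so D must belong to every candidate key.
{D}⁺ = {A, B, D, G}, which is all of the schema, so {D} is the only candidate key.

{D}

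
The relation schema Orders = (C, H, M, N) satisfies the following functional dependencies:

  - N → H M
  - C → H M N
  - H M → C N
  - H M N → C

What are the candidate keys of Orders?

{C}, {N}, {H, M}

{C}⁺: C→HMN adds H, M, N → {C, H, M, N}.
{N}⁺: N→HM adds H, M; HM→CN adds C → {C, H, M, N}.
{H, M}⁺: HM→CN adds C, N → {C, H, M, N}. Minimal: {M}⁺ = {M}; {H}⁺ = {H} — none reach the full schema.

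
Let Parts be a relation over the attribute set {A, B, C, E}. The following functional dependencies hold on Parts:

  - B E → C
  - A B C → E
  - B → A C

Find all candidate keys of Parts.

Attribute B never appears on the right-hand side of any dependency, so B must belong to every candidate key.
{B}⁺ = {A, B, C, E}, which is all of the schema, so {B} is the only candidate key.

(B)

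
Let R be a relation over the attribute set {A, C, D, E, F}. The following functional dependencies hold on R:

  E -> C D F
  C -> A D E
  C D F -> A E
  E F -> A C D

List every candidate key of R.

C, E

{C}⁺: C→ADE adds A, D, E; E→CDF adds F → {A, C, D, E, F}.
{E}⁺: E→CDF adds C, D, F; C→ADE adds A → {A, C, D, E, F}.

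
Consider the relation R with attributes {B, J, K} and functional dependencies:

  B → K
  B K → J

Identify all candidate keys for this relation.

(B)

Attribute B never appears on the right-hand side of any dependency, so B must belong to every candidate key.
{B}⁺ = {B, J, K}, which is all of the schema, so {B} is the only candidate key.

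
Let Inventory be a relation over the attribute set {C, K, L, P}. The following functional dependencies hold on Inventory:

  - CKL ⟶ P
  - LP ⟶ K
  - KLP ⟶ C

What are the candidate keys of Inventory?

Attribute L never appears on the right-hand side of any dependency, so L must belong to every candidate key.
{L}⁺ = {L}, which is not all of the schema, so we must add further attributes.
{L, P}⁺: LP→K adds K; KLP→C adds C → {C, K, L, P}. Minimal: {P}⁺ = {P}; {L}⁺ = {L} — none reach the full schema.
{C, K, L}⁺: CKL→P adds P → {C, K, L, P}. Minimal: {K, L}⁺ = {K, L}; {C, L}⁺ = {C, L}; {C, K}⁺ = {C, K} — none reach the full schema.
Any other superkey contains one of these as a subset, so there are no further candidate keys.

(L, P), (C, K, L)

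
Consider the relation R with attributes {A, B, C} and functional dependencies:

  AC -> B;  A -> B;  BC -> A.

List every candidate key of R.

Attribute C never appears on the right-hand side of any dependency, so C must belong to every candidate key.
{C}⁺ = {C}, which is not all of the schema, so we must add further attributes.
{A, C}⁺: AC→B adds B → {A, B, C}.
{B, C}⁺: BC→A adds A → {A, B, C}.
Any other superkey contains one of these as a subset, so there are no further candidate keys.

{A, C}; {B, C}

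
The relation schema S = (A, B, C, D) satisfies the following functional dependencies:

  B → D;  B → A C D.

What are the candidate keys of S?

Attribute B never appears on the right-hand side of any dependency, so B must belong to every candidate key.
{B}⁺ = {A, B, C, D}, which is all of the schema, so {B} is the only candidate key.

{B}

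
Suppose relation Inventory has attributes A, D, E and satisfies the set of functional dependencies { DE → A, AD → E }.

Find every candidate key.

Attribute D never appears on the right-hand side of any dependency, so D must belong to every candidate key.
{D}⁺ = {D}, which is not all of the schema, so we must add further attributes.
{A, D}⁺: AD→E adds E → {A, D, E}. Minimal: {D}⁺ = {D}; {A}⁺ = {A} — none reach the full schema.
{D, E}⁺: DE→A adds A → {A, D, E}. Minimal: {E}⁺ = {E}; {D}⁺ = {D} — none reach the full schema.
Any other superkey contains one of these as a subset, so there are no further candidate keys.

{A, D}, {D, E}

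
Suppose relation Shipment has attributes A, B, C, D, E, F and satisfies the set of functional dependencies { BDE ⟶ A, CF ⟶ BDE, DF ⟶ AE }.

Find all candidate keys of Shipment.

Attributes C, F never appear on any right-hand side, so every candidate key must contain {C, F}.
{C, F}⁺ = {A, B, C, D, E, F}, which is all of the schema, so {C, F} is the only candidate key.

(C, F)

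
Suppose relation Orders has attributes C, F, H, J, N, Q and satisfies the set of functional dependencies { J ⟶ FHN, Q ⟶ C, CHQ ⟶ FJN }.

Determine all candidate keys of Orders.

(H, Q), (J, Q)

Attribute Q never appears on the right-hand side of any dependency, so Q must belong to every candidate key.
{Q}⁺ = {C, Q}, which is not all of the schema, so we must add further attributes.
{H, Q}⁺: Q→C adds C; CHQ→FJN adds F, J, N → {C, F, H, J, N, Q}. Minimal: {Q}⁺ = {C, Q}; {H}⁺ = {H} — none reach the full schema.
{J, Q}⁺: J→FHN adds F, H, N; Q→C adds C → {C, F, H, J, N, Q}. Minimal: {Q}⁺ = {C, Q}; {J}⁺ = {F, H, J, N} — none reach the full schema.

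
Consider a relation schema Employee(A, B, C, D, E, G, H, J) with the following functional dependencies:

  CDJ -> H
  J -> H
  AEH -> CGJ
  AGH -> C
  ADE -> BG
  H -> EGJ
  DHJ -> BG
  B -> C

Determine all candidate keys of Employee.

{A, D, H}; {A, D, J}

{A, D, H}⁺: H→EGJ adds E, G, J; DHJ→BG adds B; B→C adds C → {A, B, C, D, E, G, H, J}. Minimal: {D, H}⁺ = {B, C, D, E, G, H, J}; {A, H}⁺ = {A, C, E, G, H, J}; {A, D}⁺ = {A, D} — none reach the full schema.
{A, D, J}⁺: J→H adds H; H→EGJ adds E, G; DHJ→BG adds B; B→C adds C → {A, B, C, D, E, G, H, J}. Minimal: {D, J}⁺ = {B, C, D, E, G, H, J}; {A, J}⁺ = {A, C, E, G, H, J}; {A, D}⁺ = {A, D} — none reach the full schema.
Any other superkey contains one of these as a subset, so there are no further candidate keys.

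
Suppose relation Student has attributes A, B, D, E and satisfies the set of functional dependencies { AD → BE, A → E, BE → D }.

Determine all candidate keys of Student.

(A, B), (A, D)

{A, B}⁺: A→E adds E; BE→D adds D → {A, B, D, E}. Minimal: {B}⁺ = {B}; {A}⁺ = {A, E} — none reach the full schema.
{A, D}⁺: AD→BE adds B, E → {A, B, D, E}. Minimal: {D}⁺ = {D}; {A}⁺ = {A, E} — none reach the full schema.
Any other superkey contains one of these as a subset, so there are no further candidate keys.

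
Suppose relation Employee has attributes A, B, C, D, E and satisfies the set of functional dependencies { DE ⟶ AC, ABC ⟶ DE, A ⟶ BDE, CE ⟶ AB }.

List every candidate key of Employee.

{A}⁺: A→BDE adds B, D, E; DE→AC adds C → {A, B, C, D, E}.
{C, E}⁺: CE→AB adds A, B; ABC→DE adds D → {A, B, C, D, E}. Minimal: {E}⁺ = {E}; {C}⁺ = {C} — none reach the full schema.
{D, E}⁺: DE→AC adds A, C; A→BDE adds B → {A, B, C, D, E}. Minimal: {E}⁺ = {E}; {D}⁺ = {D} — none reach the full schema.

(A), (C, E), (D, E)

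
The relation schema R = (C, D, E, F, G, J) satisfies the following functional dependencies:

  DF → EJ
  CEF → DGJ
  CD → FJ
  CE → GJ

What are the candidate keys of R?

{C, D}, {C, E, F}

{C, D}⁺: CD→FJ adds F, J; DF→EJ adds E; CEF→DGJ adds G → {C, D, E, F, G, J}. Minimal: {D}⁺ = {D}; {C}⁺ = {C} — none reach the full schema.
{C, E, F}⁺: CEF→DGJ adds D, G, J → {C, D, E, F, G, J}. Minimal: {E, F}⁺ = {E, F}; {C, F}⁺ = {C, F}; {C, E}⁺ = {C, E, G, J} — none reach the full schema.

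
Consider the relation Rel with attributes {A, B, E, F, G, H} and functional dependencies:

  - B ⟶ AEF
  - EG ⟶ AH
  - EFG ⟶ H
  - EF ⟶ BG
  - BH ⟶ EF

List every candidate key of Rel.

{B}⁺: B→AEF adds A, E, F; EF→BG adds G; EG→AH adds H → {A, B, E, F, G, H}.
{E, F}⁺: EF→BG adds B, G; B→AEF adds A; EG→AH adds H → {A, B, E, F, G, H}.

{B}, {E, F}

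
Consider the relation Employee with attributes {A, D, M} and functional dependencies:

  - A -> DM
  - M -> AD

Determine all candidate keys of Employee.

(A), (M)

{A}⁺: A→DM adds D, M → {A, D, M}.
{M}⁺: M→AD adds A, D → {A, D, M}.
Any other superkey contains one of these as a subset, so there are no further candidate keys.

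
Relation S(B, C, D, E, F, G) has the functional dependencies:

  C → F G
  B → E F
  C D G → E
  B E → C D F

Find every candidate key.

(B)

{B}⁺: B→EF adds E, F; BE→CDF adds C, D; C→FG adds G → {B, C, D, E, F, G}.
No other minimal superkey exists.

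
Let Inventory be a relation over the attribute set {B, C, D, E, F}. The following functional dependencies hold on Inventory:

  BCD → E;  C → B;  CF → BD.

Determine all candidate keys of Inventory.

{C, F}

Attributes C, F never appear on any right-hand side, so every candidate key must contain {C, F}.
{C, F}⁺ = {B, C, D, E, F}, which is all of the schema, so {C, F} is the only candidate key.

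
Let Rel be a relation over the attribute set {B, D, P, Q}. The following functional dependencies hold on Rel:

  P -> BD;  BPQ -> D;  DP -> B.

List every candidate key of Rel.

{P, Q}⁺: P→BD adds B, D → {B, D, P, Q}.
No other minimal superkey exists.

PQ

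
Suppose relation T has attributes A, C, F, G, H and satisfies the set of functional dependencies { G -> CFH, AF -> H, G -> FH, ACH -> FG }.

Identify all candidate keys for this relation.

{A, G}, {A, C, F}, {A, C, H}

Attribute A never appears on the right-hand side of any dependency, so A must belong to every candidate key.
{A}⁺ = {A}, which is not all of the schema, so we must add further attributes.
{A, G}⁺: G→CFH adds C, F, H → {A, C, F, G, H}. Minimal: {G}⁺ = {C, F, G, H}; {A}⁺ = {A} — none reach the full schema.
{A, C, F}⁺: AF→H adds H; ACH→FG adds G → {A, C, F, G, H}. Minimal: {C, F}⁺ = {C, F}; {A, F}⁺ = {A, F, H}; {A, C}⁺ = {A, C} — none reach the full schema.
{A, C, H}⁺: ACH→FG adds F, G → {A, C, F, G, H}. Minimal: {C, H}⁺ = {C, H}; {A, H}⁺ = {A, H}; {A, C}⁺ = {A, C} — none reach the full schema.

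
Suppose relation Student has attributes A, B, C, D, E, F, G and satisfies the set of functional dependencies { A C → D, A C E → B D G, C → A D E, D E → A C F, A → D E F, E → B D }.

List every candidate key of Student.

{A}⁺: A→DEF adds D, E, F; E→BD adds B; DE→ACF adds C; ACE→BDG adds G → {A, B, C, D, E, F, G}.
{C}⁺: C→ADE adds A, D, E; DE→ACF adds F; E→BD adds B; ACE→BDG adds G → {A, B, C, D, E, F, G}.
{E}⁺: E→BD adds B, D; DE→ACF adds A, C, F; ACE→BDG adds G → {A, B, C, D, E, F, G}.

(A); (C); (E)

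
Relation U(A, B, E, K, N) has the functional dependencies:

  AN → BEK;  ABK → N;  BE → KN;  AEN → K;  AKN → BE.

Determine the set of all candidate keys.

{A, N}, {A, B, E}, {A, B, K}

Attribute A never appears on the right-hand side of any dependency, so A must belong to every candidate key.
{A}⁺ = {A}, which is not all of the schema, so we must add further attributes.
{A, N}⁺: AN→BEK adds B, E, K → {A, B, E, K, N}.
{A, B, E}⁺: BE→KN adds K, N → {A, B, E, K, N}.
{A, B, K}⁺: ABK→N adds N; AKN→BE adds E → {A, B, E, K, N}.
Any other superkey contains one of these as a subset, so there are no further candidate keys.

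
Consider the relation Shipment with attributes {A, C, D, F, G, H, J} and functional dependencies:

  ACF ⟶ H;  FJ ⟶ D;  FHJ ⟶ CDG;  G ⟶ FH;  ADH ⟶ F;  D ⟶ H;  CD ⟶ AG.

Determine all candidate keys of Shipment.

{F, J}⁺: FJ→D adds D; D→H adds H; FHJ→CDG adds C, G; CD→AG adds A → {A, C, D, F, G, H, J}.
{G, J}⁺: G→FH adds F, H; FJ→D adds D; FHJ→CDG adds C; CD→AG adds A → {A, C, D, F, G, H, J}.
{A, D, J}⁺: D→H adds H; ADH→F adds F; FHJ→CDG adds C, G → {A, C, D, F, G, H, J}.
{C, D, J}⁺: D→H adds H; CD→AG adds A, G; G→FH adds F → {A, C, D, F, G, H, J}.

{F, J}; {G, J}; {A, D, J}; {C, D, J}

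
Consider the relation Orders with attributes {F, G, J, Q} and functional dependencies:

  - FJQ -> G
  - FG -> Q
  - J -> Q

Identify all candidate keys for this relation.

Attributes F, J never appear on any right-hand side, so every candidate key must contain {F, J}.
{F, J}⁺ = {F, G, J, Q}, which is all of the schema, so {F, J} is the only candidate key.

{F, J}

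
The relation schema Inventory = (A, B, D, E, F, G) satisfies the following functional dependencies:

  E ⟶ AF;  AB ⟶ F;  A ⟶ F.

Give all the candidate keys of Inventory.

{B, D, E, G}

{B, D, E, G}⁺: E→AF adds A, F → {A, B, D, E, F, G}. Minimal: {D, E, G}⁺ = {A, D, E, F, G}; {B, E, G}⁺ = {A, B, E, F, G}; {B, D, G}⁺ = {B, D, G}; … — none reach the full schema.
No other minimal superkey exists.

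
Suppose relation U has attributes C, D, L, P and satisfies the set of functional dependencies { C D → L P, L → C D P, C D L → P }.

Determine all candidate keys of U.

{L}⁺: L→CDP adds C, D, P → {C, D, L, P}.
{C, D}⁺: CD→LP adds L, P → {C, D, L, P}. Minimal: {D}⁺ = {D}; {C}⁺ = {C} — none reach the full schema.
Any other superkey contains one of these as a subset, so there are no further candidate keys.

{L}, {C, D}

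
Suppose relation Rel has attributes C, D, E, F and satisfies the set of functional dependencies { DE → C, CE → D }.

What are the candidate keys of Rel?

{C, E, F}; {D, E, F}

{C, E, F}⁺: CE→D adds D → {C, D, E, F}. Minimal: {E, F}⁺ = {E, F}; {C, F}⁺ = {C, F}; {C, E}⁺ = {C, D, E} — none reach the full schema.
{D, E, F}⁺: DE→C adds C → {C, D, E, F}. Minimal: {E, F}⁺ = {E, F}; {D, F}⁺ = {D, F}; {D, E}⁺ = {C, D, E} — none reach the full schema.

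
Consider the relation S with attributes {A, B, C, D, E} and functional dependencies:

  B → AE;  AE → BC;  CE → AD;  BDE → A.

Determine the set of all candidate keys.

{B}⁺: B→AE adds A, E; AE→BC adds C; CE→AD adds D → {A, B, C, D, E}.
{A, E}⁺: AE→BC adds B, C; CE→AD adds D → {A, B, C, D, E}. Minimal: {E}⁺ = {E}; {A}⁺ = {A} — none reach the full schema.
{C, E}⁺: CE→AD adds A, D; AE→BC adds B → {A, B, C, D, E}. Minimal: {E}⁺ = {E}; {C}⁺ = {C} — none reach the full schema.
Any other superkey contains one of these as a subset, so there are no further candidate keys.

(B), (A, E), (C, E)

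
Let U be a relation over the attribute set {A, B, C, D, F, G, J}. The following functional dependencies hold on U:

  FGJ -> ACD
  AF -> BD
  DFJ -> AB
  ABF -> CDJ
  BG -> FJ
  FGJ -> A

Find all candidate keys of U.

BG, AFG, FGJ

Attribute G never appears on the right-hand side of any dependency, so G must belong to every candidate key.
{G}⁺ = {G}, which is not all of the schema, so we must add further attributes.
{B, G}⁺: BG→FJ adds F, J; FGJ→A adds A; FGJ→ACD adds C, D → {A, B, C, D, F, G, J}. Minimal: {G}⁺ = {G}; {B}⁺ = {B} — none reach the full schema.
{A, F, G}⁺: AF→BD adds B, D; ABF→CDJ adds C, J → {A, B, C, D, F, G, J}. Minimal: {F, G}⁺ = {F, G}; {A, G}⁺ = {A, G}; {A, F}⁺ = {A, B, C, D, F, J} — none reach the full schema.
{F, G, J}⁺: FGJ→ACD adds A, C, D; AF→BD adds B → {A, B, C, D, F, G, J}. Minimal: {G, J}⁺ = {G, J}; {F, J}⁺ = {F, J}; {F, G}⁺ = {F, G} — none reach the full schema.
Any other superkey contains one of these as a subset, so there are no further candidate keys.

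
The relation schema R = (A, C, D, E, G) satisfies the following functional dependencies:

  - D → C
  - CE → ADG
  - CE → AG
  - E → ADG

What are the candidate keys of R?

{E}⁺: E→ADG adds A, D, G; D→C adds C → {A, C, D, E, G}.

{E}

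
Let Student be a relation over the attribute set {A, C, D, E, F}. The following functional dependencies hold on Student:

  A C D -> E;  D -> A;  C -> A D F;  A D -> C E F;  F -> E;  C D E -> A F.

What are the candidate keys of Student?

{C}⁺: C→ADF adds A, D, F; AD→CEF adds E → {A, C, D, E, F}.
{D}⁺: D→A adds A; AD→CEF adds C, E, F → {A, C, D, E, F}.
Any other superkey contains one of these as a subset, so there are no further candidate keys.

C; D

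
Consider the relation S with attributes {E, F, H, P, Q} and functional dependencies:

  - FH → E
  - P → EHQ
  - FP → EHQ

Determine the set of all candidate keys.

{F, P}

Attributes F, P never appear on any right-hand side, so every candidate key must contain {F, P}.
{F, P}⁺ = {E, F, H, P, Q}, which is all of the schema, so {F, P} is the only candidate key.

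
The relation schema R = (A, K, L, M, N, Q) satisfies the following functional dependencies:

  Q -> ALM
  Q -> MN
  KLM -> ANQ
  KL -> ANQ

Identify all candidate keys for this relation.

Attribute K never appears on the right-hand side of any dependency, so K must belong to every candidate key.
{K}⁺ = {K}, which is not all of the schema, so we must add further attributes.
{K, L}⁺: KL→ANQ adds A, N, Q; Q→ALM adds M → {A, K, L, M, N, Q}. Minimal: {L}⁺ = {L}; {K}⁺ = {K} — none reach the full schema.
{K, Q}⁺: Q→ALM adds A, L, M; Q→MN adds N → {A, K, L, M, N, Q}. Minimal: {Q}⁺ = {A, L, M, N, Q}; {K}⁺ = {K} — none reach the full schema.
Any other superkey contains one of these as a subset, so there are no further candidate keys.

{K, L}, {K, Q}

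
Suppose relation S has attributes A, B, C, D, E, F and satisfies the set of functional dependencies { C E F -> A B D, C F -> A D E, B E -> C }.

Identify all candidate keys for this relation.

Attribute F never appears on the right-hand side of any dependency, so F must belong to every candidate key.
{F}⁺ = {F}, which is not all of the schema, so we must add further attributes.
{C, F}⁺: CF→ADE adds A, D, E; CEF→ABD adds B → {A, B, C, D, E, F}. Minimal: {F}⁺ = {F}; {C}⁺ = {C} — none reach the full schema.
{B, E, F}⁺: BE→C adds C; CEF→ABD adds A, D → {A, B, C, D, E, F}. Minimal: {E, F}⁺ = {E, F}; {B, F}⁺ = {B, F}; {B, E}⁺ = {B, C, E} — none reach the full schema.
Any other superkey contains one of these as a subset, so there are no further candidate keys.

{C, F}; {B, E, F}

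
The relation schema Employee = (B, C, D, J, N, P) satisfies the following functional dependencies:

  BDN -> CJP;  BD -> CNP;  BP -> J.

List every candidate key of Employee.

(B, D)

{B, D}⁺: BD→CNP adds C, N, P; BP→J adds J → {B, C, D, J, N, P}.
No other minimal superkey exists.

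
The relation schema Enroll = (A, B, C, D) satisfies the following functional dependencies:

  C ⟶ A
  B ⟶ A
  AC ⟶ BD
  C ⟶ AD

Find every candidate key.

Attribute C never appears on the right-hand side of any dependency, so C must belong to every candidate key.
{C}⁺ = {A, B, C, D}, which is all of the schema, so {C} is the only candidate key.

C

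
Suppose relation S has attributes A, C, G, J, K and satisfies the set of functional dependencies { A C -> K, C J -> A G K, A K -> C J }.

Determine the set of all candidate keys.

{A, C}; {A, K}; {C, J}

{A, C}⁺: AC→K adds K; AK→CJ adds J; CJ→AGK adds G → {A, C, G, J, K}. Minimal: {C}⁺ = {C}; {A}⁺ = {A} — none reach the full schema.
{A, K}⁺: AK→CJ adds C, J; CJ→AGK adds G → {A, C, G, J, K}. Minimal: {K}⁺ = {K}; {A}⁺ = {A} — none reach the full schema.
{C, J}⁺: CJ→AGK adds A, G, K → {A, C, G, J, K}. Minimal: {J}⁺ = {J}; {C}⁺ = {C} — none reach the full schema.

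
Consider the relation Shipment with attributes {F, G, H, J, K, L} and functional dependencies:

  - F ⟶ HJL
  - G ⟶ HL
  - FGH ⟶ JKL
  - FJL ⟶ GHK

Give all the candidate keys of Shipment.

Attribute F never appears on the right-hand side of any dependency, so F must belong to every candidate key.
{F}⁺ = {F, G, H, J, K, L}, which is all of the schema, so {F} is the only candidate key.

{F}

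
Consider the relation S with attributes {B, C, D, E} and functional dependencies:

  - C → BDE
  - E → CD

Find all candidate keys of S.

{C}⁺: C→BDE adds B, D, E → {B, C, D, E}.
{E}⁺: E→CD adds C, D; C→BDE adds B → {B, C, D, E}.
Any other superkey contains one of these as a subset, so there are no further candidate keys.

(C), (E)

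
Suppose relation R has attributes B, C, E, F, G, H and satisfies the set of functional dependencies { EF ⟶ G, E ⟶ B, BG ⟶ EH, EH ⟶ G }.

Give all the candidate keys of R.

CEF, BCFG

Attributes C, F never appear on any right-hand side, so every candidate key must contain {C, F}.
{C, F}⁺ = {C, F}, which is not all of the schema, so we must add further attributes.
{C, E, F}⁺: EF→G adds G; E→B adds B; BG→EH adds H → {B, C, E, F, G, H}. Minimal: {E, F}⁺ = {B, E, F, G, H}; {C, F}⁺ = {C, F}; {C, E}⁺ = {B, C, E} — none reach the full schema.
{B, C, F, G}⁺: BG→EH adds E, H → {B, C, E, F, G, H}. Minimal: {C, F, G}⁺ = {C, F, G}; {B, F, G}⁺ = {B, E, F, G, H}; {B, C, G}⁺ = {B, C, E, G, H}; … — none reach the full schema.
Any other superkey contains one of these as a subset, so there are no further candidate keys.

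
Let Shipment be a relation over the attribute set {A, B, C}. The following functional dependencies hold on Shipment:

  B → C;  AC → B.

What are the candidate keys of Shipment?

{A, B}⁺: B→C adds C → {A, B, C}. Minimal: {B}⁺ = {B, C}; {A}⁺ = {A} — none reach the full schema.
{A, C}⁺: AC→B adds B → {A, B, C}. Minimal: {C}⁺ = {C}; {A}⁺ = {A} — none reach the full schema.

{A, B}, {A, C}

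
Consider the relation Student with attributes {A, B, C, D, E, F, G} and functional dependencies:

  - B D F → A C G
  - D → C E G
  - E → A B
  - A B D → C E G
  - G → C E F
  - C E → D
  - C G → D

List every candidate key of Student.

{D}⁺: D→CEG adds C, E, G; E→AB adds A, B; G→CEF adds F → {A, B, C, D, E, F, G}.
{G}⁺: G→CEF adds C, E, F; CE→D adds D; E→AB adds A, B → {A, B, C, D, E, F, G}.
{C, E}⁺: E→AB adds A, B; CE→D adds D; D→CEG adds G; G→CEF adds F → {A, B, C, D, E, F, G}. Minimal: {E}⁺ = {A, B, E}; {C}⁺ = {C} — none reach the full schema.

{D}, {G}, {C, E}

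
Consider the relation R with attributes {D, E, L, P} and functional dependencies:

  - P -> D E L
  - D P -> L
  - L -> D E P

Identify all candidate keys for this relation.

{L}, {P}

{L}⁺: L→DEP adds D, E, P → {D, E, L, P}.
{P}⁺: P→DEL adds D, E, L → {D, E, L, P}.
Any other superkey contains one of these as a subset, so there are no further candidate keys.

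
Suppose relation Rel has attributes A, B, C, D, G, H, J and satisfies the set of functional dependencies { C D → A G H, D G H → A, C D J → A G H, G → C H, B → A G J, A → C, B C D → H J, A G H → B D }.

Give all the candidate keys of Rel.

{B}⁺: B→AGJ adds A, G, J; A→C adds C; G→CH adds H; AGH→BD adds D → {A, B, C, D, G, H, J}.
{A, D}⁺: A→C adds C; CD→AGH adds G, H; AGH→BD adds B; B→AGJ adds J → {A, B, C, D, G, H, J}.
{A, G}⁺: G→CH adds C, H; AGH→BD adds B, D; B→AGJ adds J → {A, B, C, D, G, H, J}.
{C, D}⁺: CD→AGH adds A, G, H; AGH→BD adds B; B→AGJ adds J → {A, B, C, D, G, H, J}.
{D, G}⁺: G→CH adds C, H; CD→AGH adds A; AGH→BD adds B; B→AGJ adds J → {A, B, C, D, G, H, J}.
Any other superkey contains one of these as a subset, so there are no further candidate keys.

(B), (A, D), (A, G), (C, D), (D, G)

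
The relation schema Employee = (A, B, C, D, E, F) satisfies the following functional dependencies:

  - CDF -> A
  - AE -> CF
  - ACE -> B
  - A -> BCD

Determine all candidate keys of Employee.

(A, E), (C, D, E, F)

Attribute E never appears on the right-hand side of any dependency, so E must belong to every candidate key.
{E}⁺ = {E}, which is not all of the schema, so we must add further attributes.
{A, E}⁺: AE→CF adds C, F; ACE→B adds B; A→BCD adds D → {A, B, C, D, E, F}.
{C, D, E, F}⁺: CDF→A adds A; ACE→B adds B → {A, B, C, D, E, F}.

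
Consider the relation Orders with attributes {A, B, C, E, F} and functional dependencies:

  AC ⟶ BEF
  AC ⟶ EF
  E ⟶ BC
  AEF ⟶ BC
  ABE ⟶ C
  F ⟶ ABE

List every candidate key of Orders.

(F), (A, C), (A, E)

{F}⁺: F→ABE adds A, B, E; E→BC adds C → {A, B, C, E, F}.
{A, C}⁺: AC→BEF adds B, E, F → {A, B, C, E, F}. Minimal: {C}⁺ = {C}; {A}⁺ = {A} — none reach the full schema.
{A, E}⁺: E→BC adds B, C; AC→BEF adds F → {A, B, C, E, F}. Minimal: {E}⁺ = {B, C, E}; {A}⁺ = {A} — none reach the full schema.
Any other superkey contains one of these as a subset, so there are no further candidate keys.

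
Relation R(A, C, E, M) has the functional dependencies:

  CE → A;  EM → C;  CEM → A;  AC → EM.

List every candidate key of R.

{A, C}⁺: AC→EM adds E, M → {A, C, E, M}.
{C, E}⁺: CE→A adds A; AC→EM adds M → {A, C, E, M}.
{E, M}⁺: EM→C adds C; CEM→A adds A → {A, C, E, M}.
Any other superkey contains one of these as a subset, so there are no further candidate keys.

{A, C}; {C, E}; {E, M}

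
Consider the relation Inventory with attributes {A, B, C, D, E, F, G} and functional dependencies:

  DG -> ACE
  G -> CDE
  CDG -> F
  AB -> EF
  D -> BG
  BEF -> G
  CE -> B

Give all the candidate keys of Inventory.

{D}⁺: D→BG adds B, G; DG→ACE adds A, C, E; CDG→F adds F → {A, B, C, D, E, F, G}.
{G}⁺: G→CDE adds C, D, E; CDG→F adds F; D→BG adds B; DG→ACE adds A → {A, B, C, D, E, F, G}.
{A, B}⁺: AB→EF adds E, F; BEF→G adds G; G→CDE adds C, D → {A, B, C, D, E, F, G}. Minimal: {B}⁺ = {B}; {A}⁺ = {A} — none reach the full schema.
{A, C, E}⁺: CE→B adds B; AB→EF adds F; BEF→G adds G; G→CDE adds D → {A, B, C, D, E, F, G}. Minimal: {C, E}⁺ = {B, C, E}; {A, E}⁺ = {A, E}; {A, C}⁺ = {A, C} — none reach the full schema.
{B, E, F}⁺: BEF→G adds G; G→CDE adds C, D; DG→ACE adds A → {A, B, C, D, E, F, G}. Minimal: {E, F}⁺ = {E, F}; {B, F}⁺ = {B, F}; {B, E}⁺ = {B, E} — none reach the full schema.
{C, E, F}⁺: CE→B adds B; BEF→G adds G; G→CDE adds D; DG→ACE adds A → {A, B, C, D, E, F, G}. Minimal: {E, F}⁺ = {E, F}; {C, F}⁺ = {C, F}; {C, E}⁺ = {B, C, E} — none reach the full schema.
Any other superkey contains one of these as a subset, so there are no further candidate keys.

{D}, {G}, {A, B}, {A, C, E}, {B, E, F}, {C, E, F}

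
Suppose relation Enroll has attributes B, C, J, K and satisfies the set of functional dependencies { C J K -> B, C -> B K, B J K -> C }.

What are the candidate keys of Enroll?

Attribute J never appears on the right-hand side of any dependency, so J must belong to every candidate key.
{J}⁺ = {J}, which is not all of the schema, so we must add further attributes.
{C, J}⁺: C→BK adds B, K → {B, C, J, K}.
{B, J, K}⁺: BJK→C adds C → {B, C, J, K}.
Any other superkey contains one of these as a subset, so there are no further candidate keys.

{C, J}; {B, J, K}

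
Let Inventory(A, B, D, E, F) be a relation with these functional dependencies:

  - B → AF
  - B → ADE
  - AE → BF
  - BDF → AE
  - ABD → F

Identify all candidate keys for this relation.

{B}⁺: B→AF adds A, F; B→ADE adds D, E → {A, B, D, E, F}.
{A, E}⁺: AE→BF adds B, F; B→ADE adds D → {A, B, D, E, F}. Minimal: {E}⁺ = {E}; {A}⁺ = {A} — none reach the full schema.

B, AE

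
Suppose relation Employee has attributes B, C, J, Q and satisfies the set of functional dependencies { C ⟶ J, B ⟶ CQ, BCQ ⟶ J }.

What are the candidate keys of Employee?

Attribute B never appears on the right-hand side of any dependency, so B must belong to every candidate key.
{B}⁺ = {B, C, J, Q}, which is all of the schema, so {B} is the only candidate key.

B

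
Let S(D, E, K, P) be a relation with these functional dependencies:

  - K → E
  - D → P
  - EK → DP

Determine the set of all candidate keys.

Attribute K never appears on the right-hand side of any dependency, so K must belong to every candidate key.
{K}⁺ = {D, E, K, P}, which is all of the schema, so {K} is the only candidate key.

{K}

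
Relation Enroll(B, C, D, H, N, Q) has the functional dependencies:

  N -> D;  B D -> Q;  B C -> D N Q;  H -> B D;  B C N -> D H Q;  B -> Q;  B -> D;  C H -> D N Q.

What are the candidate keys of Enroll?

Attribute C never appears on the right-hand side of any dependency, so C must belong to every candidate key.
{C}⁺ = {C}, which is not all of the schema, so we must add further attributes.
{B, C}⁺: BC→DNQ adds D, N, Q; BCN→DHQ adds H → {B, C, D, H, N, Q}. Minimal: {C}⁺ = {C}; {B}⁺ = {B, D, Q} — none reach the full schema.
{C, H}⁺: H→BD adds B, D; B→Q adds Q; CH→DNQ adds N → {B, C, D, H, N, Q}. Minimal: {H}⁺ = {B, D, H, Q}; {C}⁺ = {C} — none reach the full schema.

{B, C}, {C, H}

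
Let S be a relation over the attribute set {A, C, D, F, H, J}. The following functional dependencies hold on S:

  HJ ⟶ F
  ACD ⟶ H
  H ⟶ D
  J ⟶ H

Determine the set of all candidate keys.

ACJ

Attributes A, C, J never appear on any right-hand side, so every candidate key must contain {A, C, J}.
{A, C, J}⁺ = {A, C, D, F, H, J}, which is all of the schema, so {A, C, J} is the only candidate key.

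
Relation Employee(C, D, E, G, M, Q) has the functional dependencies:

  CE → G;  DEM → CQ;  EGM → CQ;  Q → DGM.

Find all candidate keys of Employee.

{E, Q}; {C, E, M}; {D, E, M}; {E, G, M}

Attribute E never appears on the right-hand side of any dependency, so E must belong to every candidate key.
{E}⁺ = {E}, which is not all of the schema, so we must add further attributes.
{E, Q}⁺: Q→DGM adds D, G, M; DEM→CQ adds C → {C, D, E, G, M, Q}.
{C, E, M}⁺: CE→G adds G; EGM→CQ adds Q; Q→DGM adds D → {C, D, E, G, M, Q}.
{D, E, M}⁺: DEM→CQ adds C, Q; Q→DGM adds G → {C, D, E, G, M, Q}.
{E, G, M}⁺: EGM→CQ adds C, Q; Q→DGM adds D → {C, D, E, G, M, Q}.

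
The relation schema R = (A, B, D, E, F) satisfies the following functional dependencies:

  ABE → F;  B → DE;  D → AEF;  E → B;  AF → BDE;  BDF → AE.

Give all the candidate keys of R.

(B); (D); (E); (A, F)

{B}⁺: B→DE adds D, E; D→AEF adds A, F → {A, B, D, E, F}.
{D}⁺: D→AEF adds A, E, F; E→B adds B → {A, B, D, E, F}.
{E}⁺: E→B adds B; B→DE adds D; D→AEF adds A, F → {A, B, D, E, F}.
{A, F}⁺: AF→BDE adds B, D, E → {A, B, D, E, F}. Minimal: {F}⁺ = {F}; {A}⁺ = {A} — none reach the full schema.
Any other superkey contains one of these as a subset, so there are no further candidate keys.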